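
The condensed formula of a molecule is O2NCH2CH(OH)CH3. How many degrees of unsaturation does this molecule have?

Element totals:
  C: 3
  H: 7
  N: 1
  O: 3
Molecular formula: C3H7NO3.
DoU = (2C + 2 + N − H − X) / 2 = (2·3 + 2 + 1 − 7 − 0) / 2 = 1.

1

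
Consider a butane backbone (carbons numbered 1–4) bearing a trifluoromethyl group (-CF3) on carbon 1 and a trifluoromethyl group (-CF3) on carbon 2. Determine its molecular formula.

Atom tally by fragment:
  F3CCH2 → C:2 H:2 F:3
  CH(CF3) → C:2 H:1 F:3
  CH2 → C:1 H:2
  CH3 → C:1 H:3
Element totals:
  C: 6
  H: 8
  F: 6

C6H8F6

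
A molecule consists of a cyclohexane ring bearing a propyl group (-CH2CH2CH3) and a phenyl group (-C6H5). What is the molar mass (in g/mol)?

202.34 g/mol

Atom tally by fragment:
  cyclohexane ring core → C:6 H:12
  (− 2 ring H displaced by substituents)
  + CH2CH2CH3 → C:3 H:7
  + C6H5 → C:6 H:5
Element totals:
  C: 15
  H: 22
Molecular formula: C15H22.
  M = 15(12.011) + 22(1.008)
    = 180.165 + 22.176 = 202.341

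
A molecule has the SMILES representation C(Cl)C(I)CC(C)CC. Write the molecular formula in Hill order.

C7H14ClI

Atom tally by fragment:
  ClCH2 → C:1 H:2 Cl:1
  CH(I) → C:1 H:1 I:1
  CH2 → C:1 H:2
  CH(CH3) → C:2 H:4
  CH2 → C:1 H:2
  CH3 → C:1 H:3
Element totals:
  C: 7
  H: 14
  Cl: 1
  I: 1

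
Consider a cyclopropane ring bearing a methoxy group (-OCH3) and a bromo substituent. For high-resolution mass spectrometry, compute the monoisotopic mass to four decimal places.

149.9680

Atom tally by fragment:
  cyclopropane ring core → C:3 H:6
  (− 2 ring H displaced by substituents)
  + OCH3 → C:1 H:3 O:1
  + Br → Br:1
Element totals:
  C: 4
  H: 7
  Br: 1
  O: 1
Molecular formula: C4H7BrO.
  M = 4(12.0) + 7(1.007825) + 78.918338 + 15.994915
    = 48.000000 + 7.054775 + 78.918338 + 15.994915 = 149.968028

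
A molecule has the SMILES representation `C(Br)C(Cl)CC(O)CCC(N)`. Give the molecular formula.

C7H15BrClNO

Atom tally by fragment:
  BrCH2 → C:1 H:2 Br:1
  CH(Cl) → C:1 H:1 Cl:1
  CH2 → C:1 H:2
  CH(OH) → C:1 H:2 O:1
  CH2 → C:1 H:2
  CH2 → C:1 H:2
  CH2NH2 → C:1 H:4 N:1
Element totals:
  C: 7
  H: 15
  Br: 1
  Cl: 1
  N: 1
  O: 1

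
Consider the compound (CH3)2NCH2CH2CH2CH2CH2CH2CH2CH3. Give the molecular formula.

C10H23N

Atom tally by fragment:
  (CH3)2NCH2 → C:3 H:8 N:1
  CH2 → C:1 H:2
  CH2 → C:1 H:2
  CH2 → C:1 H:2
  CH2 → C:1 H:2
  CH2 → C:1 H:2
  CH2 → C:1 H:2
  CH3 → C:1 H:3
Element totals:
  C: 10
  H: 23
  N: 1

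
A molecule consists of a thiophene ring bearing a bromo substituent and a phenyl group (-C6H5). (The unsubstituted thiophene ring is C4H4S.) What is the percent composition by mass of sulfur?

13.41%

Atom tally by fragment:
  thiophene ring core → C:4 H:4 S:1
  (− 2 ring H displaced by substituents)
  + Br → Br:1
  + C6H5 → C:6 H:5
Element totals:
  C: 10
  H: 7
  Br: 1
  S: 1
Molecular formula: C10H7BrS.
Molar mass = 239.130 g/mol.
Mass from S: 1 × 32.06 = 32.060 g/mol.
%S = 32.060 / 239.130 × 100 = 13.41%.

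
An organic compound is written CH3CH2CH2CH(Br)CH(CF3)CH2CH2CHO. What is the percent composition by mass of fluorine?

Atom tally by fragment:
  CH3 → C:1 H:3
  CH2 → C:1 H:2
  CH2 → C:1 H:2
  CH(Br) → C:1 H:1 Br:1
  CH(CF3) → C:2 H:1 F:3
  CH2 → C:1 H:2
  CH2CHO → C:2 H:3 O:1
Element totals:
  C: 9
  H: 14
  Br: 1
  F: 3
  O: 1
Molecular formula: C9H14BrF3O.
Molar mass = 275.108 g/mol.
Mass from F: 3 × 18.998 = 56.994 g/mol.
%F = 56.994 / 275.108 × 100 = 20.72%.

20.72%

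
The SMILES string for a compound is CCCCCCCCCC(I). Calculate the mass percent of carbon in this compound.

Atom tally by fragment:
  CH3 → C:1 H:3
  CH2 → C:1 H:2
  CH2 → C:1 H:2
  CH2 → C:1 H:2
  CH2 → C:1 H:2
  CH2 → C:1 H:2
  CH2 → C:1 H:2
  CH2 → C:1 H:2
  CH2 → C:1 H:2
  CH2I → C:1 H:2 I:1
Element totals:
  C: 10
  H: 21
  I: 1
Molecular formula: C10H21I.
Molar mass = 268.182 g/mol.
Mass from C: 10 × 12.011 = 120.110 g/mol.
%C = 120.110 / 268.182 × 100 = 44.79%.

44.79%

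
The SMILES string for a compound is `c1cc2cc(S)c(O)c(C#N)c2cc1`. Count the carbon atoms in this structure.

11

Atom tally by fragment:
  naphthalene ring system core → C:10 H:8
  (− 3 ring H displaced by substituents)
  + SH → S:1 H:1
  + OH → O:1 H:1
  + CN → C:1 N:1
Element totals:
  C: 11
  H: 7
  N: 1
  O: 1
  S: 1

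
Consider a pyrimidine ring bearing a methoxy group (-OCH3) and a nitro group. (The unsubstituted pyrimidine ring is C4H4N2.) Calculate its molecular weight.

Atom tally by fragment:
  pyrimidine ring core → C:4 H:4 N:2
  (− 2 ring H displaced by substituents)
  + OCH3 → C:1 H:3 O:1
  + NO2 → N:1 O:2
Element totals:
  C: 5
  H: 5
  N: 3
  O: 3
Molecular formula: C5H5N3O3.
  M = 5(12.011) + 5(1.008) + 3(14.007) + 3(15.999)
    = 60.055 + 5.040 + 42.021 + 47.997 = 155.113

155.11 g/mol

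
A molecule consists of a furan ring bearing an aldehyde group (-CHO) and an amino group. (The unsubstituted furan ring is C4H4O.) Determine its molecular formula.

Atom tally by fragment:
  furan ring core → C:4 H:4 O:1
  (− 2 ring H displaced by substituents)
  + CHO → C:1 H:1 O:1
  + NH2 → N:1 H:2
Element totals:
  C: 5
  H: 5
  N: 1
  O: 2

C5H5NO2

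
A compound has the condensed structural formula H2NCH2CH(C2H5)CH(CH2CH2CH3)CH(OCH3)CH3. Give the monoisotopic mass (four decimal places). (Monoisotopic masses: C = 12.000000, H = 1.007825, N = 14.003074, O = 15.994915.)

187.1936

Atom tally by fragment:
  H2NCH2 → C:1 H:4 N:1
  CH(C2H5) → C:3 H:6
  CH(CH2CH2CH3) → C:4 H:8
  CH(OCH3) → C:2 H:4 O:1
  CH3 → C:1 H:3
Element totals:
  C: 11
  H: 25
  N: 1
  O: 1
Molecular formula: C11H25NO.
  M = 11(12.0) + 25(1.007825) + 14.003074 + 15.994915
    = 132.000000 + 25.195625 + 14.003074 + 15.994915 = 187.193614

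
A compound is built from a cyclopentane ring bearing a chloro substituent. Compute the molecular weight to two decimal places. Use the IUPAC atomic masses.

Atom tally by fragment:
  cyclopentane ring core → C:5 H:10
  (− 1 ring H displaced by substituents)
  + Cl → Cl:1
Element totals:
  C: 5
  H: 9
  Cl: 1
Molecular formula: C5H9Cl.
  M = 5(12.011) + 9(1.008) + 35.45
    = 60.055 + 9.072 + 35.450 = 104.577

104.58 g/mol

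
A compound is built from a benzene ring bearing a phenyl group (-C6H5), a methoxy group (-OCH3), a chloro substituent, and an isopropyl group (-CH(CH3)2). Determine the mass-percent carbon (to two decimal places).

73.70%

Atom tally by fragment:
  benzene ring core → C:6 H:6
  (− 4 ring H displaced by substituents)
  + C6H5 → C:6 H:5
  + OCH3 → C:1 H:3 O:1
  + Cl → Cl:1
  + CH(CH3)2 → C:3 H:7
Element totals:
  C: 16
  H: 17
  Cl: 1
  O: 1
Molecular formula: C16H17ClO.
Molar mass = 260.761 g/mol.
Mass from C: 16 × 12.011 = 192.176 g/mol.
%C = 192.176 / 260.761 × 100 = 73.70%.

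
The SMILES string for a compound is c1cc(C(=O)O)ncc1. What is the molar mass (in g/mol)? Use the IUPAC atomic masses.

Atom tally by fragment:
  pyridine ring core → C:5 H:5 N:1
  (− 1 ring H displaced by substituents)
  + COOH → C:1 H:1 O:2
Element totals:
  C: 6
  H: 5
  N: 1
  O: 2
Molecular formula: C6H5NO2.
  M = 6(12.011) + 5(1.008) + 14.007 + 2(15.999)
    = 72.066 + 5.040 + 14.007 + 31.998 = 123.111

123.11 g/mol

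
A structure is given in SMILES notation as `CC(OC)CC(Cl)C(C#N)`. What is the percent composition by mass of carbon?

Atom tally by fragment:
  CH3 → C:1 H:3
  CH(OCH3) → C:2 H:4 O:1
  CH2 → C:1 H:2
  CH(Cl) → C:1 H:1 Cl:1
  CH2CN → C:2 H:2 N:1
Element totals:
  C: 7
  H: 12
  Cl: 1
  N: 1
  O: 1
Molecular formula: C7H12ClNO.
Molar mass = 161.629 g/mol.
Mass from C: 7 × 12.011 = 84.077 g/mol.
%C = 84.077 / 161.629 × 100 = 52.02%.

52.02%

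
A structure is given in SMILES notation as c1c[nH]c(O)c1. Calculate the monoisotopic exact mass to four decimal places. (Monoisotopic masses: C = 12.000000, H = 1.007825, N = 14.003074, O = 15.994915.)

83.0371

Atom tally by fragment:
  pyrrole ring core → C:4 H:5 N:1
  (− 1 ring H displaced by substituents)
  + OH → O:1 H:1
Element totals:
  C: 4
  H: 5
  N: 1
  O: 1
Molecular formula: C4H5NO.
  M = 4(12.0) + 5(1.007825) + 14.003074 + 15.994915
    = 48.000000 + 5.039125 + 14.003074 + 15.994915 = 83.037114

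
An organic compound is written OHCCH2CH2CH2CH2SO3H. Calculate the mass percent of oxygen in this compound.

38.51%

Atom tally by fragment:
  OHCCH2 → C:2 H:3 O:1
  CH2 → C:1 H:2
  CH2 → C:1 H:2
  CH2SO3H → C:1 H:3 S:1 O:3
Element totals:
  C: 5
  H: 10
  O: 4
  S: 1
Molecular formula: C5H10O4S.
Molar mass = 166.191 g/mol.
Mass from O: 4 × 15.999 = 63.996 g/mol.
%O = 63.996 / 166.191 × 100 = 38.51%.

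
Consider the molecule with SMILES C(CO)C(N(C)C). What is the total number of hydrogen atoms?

13

Atom tally by fragment:
  HOCH2CH2 → C:2 H:5 O:1
  CH2N(CH3)2 → C:3 H:8 N:1
Element totals:
  C: 5
  H: 13
  N: 1
  O: 1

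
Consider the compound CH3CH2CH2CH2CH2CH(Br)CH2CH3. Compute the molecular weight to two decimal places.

193.13 g/mol

Atom tally by fragment:
  CH3 → C:1 H:3
  CH2 → C:1 H:2
  CH2 → C:1 H:2
  CH2 → C:1 H:2
  CH2 → C:1 H:2
  CH(Br) → C:1 H:1 Br:1
  CH2 → C:1 H:2
  CH3 → C:1 H:3
Element totals:
  C: 8
  H: 17
  Br: 1
Molecular formula: C8H17Br.
  M = 8(12.011) + 17(1.008) + 79.904
    = 96.088 + 17.136 + 79.904 = 193.128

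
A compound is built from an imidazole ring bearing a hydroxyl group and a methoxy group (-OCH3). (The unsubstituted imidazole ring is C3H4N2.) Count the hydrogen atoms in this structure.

Atom tally by fragment:
  imidazole ring core → C:3 H:4 N:2
  (− 2 ring H displaced by substituents)
  + OH → O:1 H:1
  + OCH3 → C:1 H:3 O:1
Element totals:
  C: 4
  H: 6
  N: 2
  O: 2

6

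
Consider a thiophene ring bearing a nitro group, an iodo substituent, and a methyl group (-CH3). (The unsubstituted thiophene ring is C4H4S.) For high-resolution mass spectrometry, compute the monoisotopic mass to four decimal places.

268.9007

Atom tally by fragment:
  thiophene ring core → C:4 H:4 S:1
  (− 3 ring H displaced by substituents)
  + NO2 → N:1 O:2
  + I → I:1
  + CH3 → C:1 H:3
Element totals:
  C: 5
  H: 4
  I: 1
  N: 1
  O: 2
  S: 1
Molecular formula: C5H4INO2S.
  M = 5(12.0) + 4(1.007825) + 126.904472 + 14.003074 + 2(15.994915) + 31.972071
    = 60.000000 + 4.031300 + 126.904472 + 14.003074 + 31.989830 + 31.972071 = 268.900747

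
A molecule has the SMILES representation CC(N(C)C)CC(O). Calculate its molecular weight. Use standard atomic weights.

117.19 g/mol

Atom tally by fragment:
  CH3 → C:1 H:3
  CH(N(CH3)2) → C:3 H:7 N:1
  CH2 → C:1 H:2
  CH2OH → C:1 H:3 O:1
Element totals:
  C: 6
  H: 15
  N: 1
  O: 1
Molecular formula: C6H15NO.
  M = 6(12.011) + 15(1.008) + 14.007 + 15.999
    = 72.066 + 15.120 + 14.007 + 15.999 = 117.192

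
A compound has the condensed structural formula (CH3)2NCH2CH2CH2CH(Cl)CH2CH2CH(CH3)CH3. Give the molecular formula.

Atom tally by fragment:
  (CH3)2NCH2 → C:3 H:8 N:1
  CH2 → C:1 H:2
  CH2 → C:1 H:2
  CH(Cl) → C:1 H:1 Cl:1
  CH2 → C:1 H:2
  CH2 → C:1 H:2
  CH(CH3) → C:2 H:4
  CH3 → C:1 H:3
Element totals:
  C: 11
  H: 24
  Cl: 1
  N: 1

C11H24ClN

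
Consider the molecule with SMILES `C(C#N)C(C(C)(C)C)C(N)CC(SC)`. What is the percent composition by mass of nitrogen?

Atom tally by fragment:
  NCCH2 → C:2 H:2 N:1
  CH(C(CH3)3) → C:5 H:10
  CH(NH2) → C:1 H:3 N:1
  CH2 → C:1 H:2
  CH2SCH3 → C:2 H:5 S:1
Element totals:
  C: 11
  H: 22
  N: 2
  S: 1
Molecular formula: C11H22N2S.
Molar mass = 214.371 g/mol.
Mass from N: 2 × 14.007 = 28.014 g/mol.
%N = 28.014 / 214.371 × 100 = 13.07%.

13.07%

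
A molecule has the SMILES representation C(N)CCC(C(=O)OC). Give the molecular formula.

C6H13NO2

Atom tally by fragment:
  H2NCH2 → C:1 H:4 N:1
  CH2 → C:1 H:2
  CH2 → C:1 H:2
  CH2COOCH3 → C:3 H:5 O:2
Element totals:
  C: 6
  H: 13
  N: 1
  O: 2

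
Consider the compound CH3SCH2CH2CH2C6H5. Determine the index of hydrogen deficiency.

4

Atom tally by fragment:
  CH3SCH2 → C:2 H:5 S:1
  CH2 → C:1 H:2
  CH2C6H5 → C:7 H:7
Element totals:
  C: 10
  H: 14
  S: 1
Molecular formula: C10H14S.
DoU = (2C + 2 + N − H − X) / 2 = (2·10 + 2 + 0 − 14 − 0) / 2 = 4.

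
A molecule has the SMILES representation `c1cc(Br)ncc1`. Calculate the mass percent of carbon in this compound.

38.01%

Atom tally by fragment:
  pyridine ring core → C:5 H:5 N:1
  (− 1 ring H displaced by substituents)
  + Br → Br:1
Element totals:
  C: 5
  H: 4
  Br: 1
  N: 1
Molecular formula: C5H4BrN.
Molar mass = 157.998 g/mol.
Mass from C: 5 × 12.011 = 60.055 g/mol.
%C = 60.055 / 157.998 × 100 = 38.01%.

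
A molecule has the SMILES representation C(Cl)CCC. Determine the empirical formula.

Atom tally by fragment:
  ClCH2 → C:1 H:2 Cl:1
  CH2 → C:1 H:2
  CH2 → C:1 H:2
  CH3 → C:1 H:3
Element totals:
  C: 4
  H: 9
  Cl: 1
Molecular formula: C4H9Cl.
gcd of subscripts (4, 1, 9) = 1, so the empirical formula equals the molecular formula.

C4H9Cl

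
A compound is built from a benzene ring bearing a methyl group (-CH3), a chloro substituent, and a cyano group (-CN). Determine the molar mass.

151.59 g/mol

Atom tally by fragment:
  benzene ring core → C:6 H:6
  (− 3 ring H displaced by substituents)
  + CH3 → C:1 H:3
  + Cl → Cl:1
  + CN → C:1 N:1
Element totals:
  C: 8
  H: 6
  Cl: 1
  N: 1
Molecular formula: C8H6ClN.
  M = 8(12.011) + 6(1.008) + 35.45 + 14.007
    = 96.088 + 6.048 + 35.450 + 14.007 = 151.593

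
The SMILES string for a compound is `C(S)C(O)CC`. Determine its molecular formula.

C4H10OS

Atom tally by fragment:
  HSCH2 → C:1 H:3 S:1
  CH(OH) → C:1 H:2 O:1
  CH2 → C:1 H:2
  CH3 → C:1 H:3
Element totals:
  C: 4
  H: 10
  O: 1
  S: 1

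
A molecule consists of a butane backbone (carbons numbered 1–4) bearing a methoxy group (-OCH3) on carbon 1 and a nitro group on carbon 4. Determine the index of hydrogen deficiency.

1

Atom tally by fragment:
  CH3OCH2 → C:2 H:5 O:1
  CH2 → C:1 H:2
  CH2 → C:1 H:2
  CH2NO2 → C:1 H:2 N:1 O:2
Element totals:
  C: 5
  H: 11
  N: 1
  O: 3
Molecular formula: C5H11NO3.
DoU = (2C + 2 + N − H − X) / 2 = (2·5 + 2 + 1 − 11 − 0) / 2 = 1.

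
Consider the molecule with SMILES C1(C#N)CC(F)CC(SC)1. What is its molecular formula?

C7H10FNS

Atom tally by fragment:
  cyclopentane ring core → C:5 H:10
  (− 3 ring H displaced by substituents)
  + CN → C:1 N:1
  + F → F:1
  + SCH3 → C:1 H:3 S:1
Element totals:
  C: 7
  H: 10
  F: 1
  N: 1
  S: 1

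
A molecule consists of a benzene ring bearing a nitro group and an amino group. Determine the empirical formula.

C3H3NO

Atom tally by fragment:
  benzene ring core → C:6 H:6
  (− 2 ring H displaced by substituents)
  + NO2 → N:1 O:2
  + NH2 → N:1 H:2
Element totals:
  C: 6
  H: 6
  N: 2
  O: 2
Molecular formula: C6H6N2O2.
gcd of subscripts = 2; dividing each by 2:
  C: 6/2 = 3
  H: 6/2 = 3
  N: 2/2 = 1
  O: 2/2 = 1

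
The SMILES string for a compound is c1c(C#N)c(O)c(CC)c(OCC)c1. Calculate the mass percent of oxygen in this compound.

Atom tally by fragment:
  benzene ring core → C:6 H:6
  (− 4 ring H displaced by substituents)
  + CN → C:1 N:1
  + OH → O:1 H:1
  + C2H5 → C:2 H:5
  + OC2H5 → C:2 H:5 O:1
Element totals:
  C: 11
  H: 13
  N: 1
  O: 2
Molecular formula: C11H13NO2.
Molar mass = 191.230 g/mol.
Mass from O: 2 × 15.999 = 31.998 g/mol.
%O = 31.998 / 191.230 × 100 = 16.73%.

16.73%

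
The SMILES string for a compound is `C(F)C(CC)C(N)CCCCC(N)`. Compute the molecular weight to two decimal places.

Atom tally by fragment:
  FCH2 → C:1 H:2 F:1
  CH(C2H5) → C:3 H:6
  CH(NH2) → C:1 H:3 N:1
  CH2 → C:1 H:2
  CH2 → C:1 H:2
  CH2 → C:1 H:2
  CH2 → C:1 H:2
  CH2NH2 → C:1 H:4 N:1
Element totals:
  C: 10
  H: 23
  F: 1
  N: 2
Molecular formula: C10H23FN2.
  M = 10(12.011) + 23(1.008) + 18.998 + 2(14.007)
    = 120.110 + 23.184 + 18.998 + 28.014 = 190.306

190.31 g/mol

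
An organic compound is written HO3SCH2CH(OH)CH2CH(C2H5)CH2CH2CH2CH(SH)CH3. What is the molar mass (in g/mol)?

284.43 g/mol

Atom tally by fragment:
  HO3SCH2 → C:1 H:3 S:1 O:3
  CH(OH) → C:1 H:2 O:1
  CH2 → C:1 H:2
  CH(C2H5) → C:3 H:6
  CH2 → C:1 H:2
  CH2 → C:1 H:2
  CH2 → C:1 H:2
  CH(SH) → C:1 H:2 S:1
  CH3 → C:1 H:3
Element totals:
  C: 11
  H: 24
  O: 4
  S: 2
Molecular formula: C11H24O4S2.
  M = 11(12.011) + 24(1.008) + 4(15.999) + 2(32.06)
    = 132.121 + 24.192 + 63.996 + 64.120 = 284.429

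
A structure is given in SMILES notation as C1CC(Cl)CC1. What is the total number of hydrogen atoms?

9

Atom tally by fragment:
  cyclopentane ring core → C:5 H:10
  (− 1 ring H displaced by substituents)
  + Cl → Cl:1
Element totals:
  C: 5
  H: 9
  Cl: 1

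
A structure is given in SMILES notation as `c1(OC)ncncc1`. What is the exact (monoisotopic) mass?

Atom tally by fragment:
  pyrimidine ring core → C:4 H:4 N:2
  (− 1 ring H displaced by substituents)
  + OCH3 → C:1 H:3 O:1
Element totals:
  C: 5
  H: 6
  N: 2
  O: 1
Molecular formula: C5H6N2O.
  M = 5(12.0) + 6(1.007825) + 2(14.003074) + 15.994915
    = 60.000000 + 6.046950 + 28.006148 + 15.994915 = 110.048013

110.0480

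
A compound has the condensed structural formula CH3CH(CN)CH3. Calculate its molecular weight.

Atom tally by fragment:
  CH3 → C:1 H:3
  CH(CN) → C:2 H:1 N:1
  CH3 → C:1 H:3
Element totals:
  C: 4
  H: 7
  N: 1
Molecular formula: C4H7N.
  M = 4(12.011) + 7(1.008) + 14.007
    = 48.044 + 7.056 + 14.007 = 69.107

69.11 g/mol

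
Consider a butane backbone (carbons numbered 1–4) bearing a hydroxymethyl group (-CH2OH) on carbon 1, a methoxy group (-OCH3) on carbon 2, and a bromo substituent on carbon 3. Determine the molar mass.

Atom tally by fragment:
  HOCH2CH2 → C:2 H:5 O:1
  CH(OCH3) → C:2 H:4 O:1
  CH(Br) → C:1 H:1 Br:1
  CH3 → C:1 H:3
Element totals:
  C: 6
  H: 13
  Br: 1
  O: 2
Molecular formula: C6H13BrO2.
  M = 6(12.011) + 13(1.008) + 79.904 + 2(15.999)
    = 72.066 + 13.104 + 79.904 + 31.998 = 197.072

197.07 g/mol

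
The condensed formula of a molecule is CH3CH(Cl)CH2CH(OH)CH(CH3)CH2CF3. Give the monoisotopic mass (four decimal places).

218.0685

Atom tally by fragment:
  CH3 → C:1 H:3
  CH(Cl) → C:1 H:1 Cl:1
  CH2 → C:1 H:2
  CH(OH) → C:1 H:2 O:1
  CH(CH3) → C:2 H:4
  CH2CF3 → C:2 H:2 F:3
Element totals:
  C: 8
  H: 14
  Cl: 1
  F: 3
  O: 1
Molecular formula: C8H14ClF3O.
  M = 8(12.0) + 14(1.007825) + 34.968853 + 3(18.998403) + 15.994915
    = 96.000000 + 14.109550 + 34.968853 + 56.995209 + 15.994915 = 218.068527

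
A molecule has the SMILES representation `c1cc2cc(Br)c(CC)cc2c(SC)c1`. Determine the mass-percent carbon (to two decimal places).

55.53%

Atom tally by fragment:
  naphthalene ring system core → C:10 H:8
  (− 3 ring H displaced by substituents)
  + Br → Br:1
  + C2H5 → C:2 H:5
  + SCH3 → C:1 H:3 S:1
Element totals:
  C: 13
  H: 13
  Br: 1
  S: 1
Molecular formula: C13H13BrS.
Molar mass = 281.211 g/mol.
Mass from C: 13 × 12.011 = 156.143 g/mol.
%C = 156.143 / 281.211 × 100 = 55.53%.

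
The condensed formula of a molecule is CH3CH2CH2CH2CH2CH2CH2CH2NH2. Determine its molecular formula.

Element totals:
  C: 8
  H: 19
  N: 1

C8H19N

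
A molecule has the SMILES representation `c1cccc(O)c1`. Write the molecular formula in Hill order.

Atom tally by fragment:
  benzene ring core → C:6 H:6
  (− 1 ring H displaced by substituents)
  + OH → O:1 H:1
Element totals:
  C: 6
  H: 6
  O: 1

C6H6O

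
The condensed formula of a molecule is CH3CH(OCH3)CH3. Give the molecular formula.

C4H10O

Atom tally by fragment:
  CH3 → C:1 H:3
  CH(OCH3) → C:2 H:4 O:1
  CH3 → C:1 H:3
Element totals:
  C: 4
  H: 10
  O: 1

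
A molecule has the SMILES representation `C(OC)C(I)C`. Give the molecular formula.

C4H9IO

Atom tally by fragment:
  CH3OCH2 → C:2 H:5 O:1
  CH(I) → C:1 H:1 I:1
  CH3 → C:1 H:3
Element totals:
  C: 4
  H: 9
  I: 1
  O: 1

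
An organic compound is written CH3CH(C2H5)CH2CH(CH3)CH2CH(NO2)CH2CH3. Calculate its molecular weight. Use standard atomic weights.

201.31 g/mol

Element totals:
  C: 11
  H: 23
  N: 1
  O: 2
Molecular formula: C11H23NO2.
  M = 11(12.011) + 23(1.008) + 14.007 + 2(15.999)
    = 132.121 + 23.184 + 14.007 + 31.998 = 201.310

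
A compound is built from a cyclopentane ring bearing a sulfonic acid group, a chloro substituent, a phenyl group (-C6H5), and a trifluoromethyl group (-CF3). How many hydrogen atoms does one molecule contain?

12

Atom tally by fragment:
  cyclopentane ring core → C:5 H:10
  (− 4 ring H displaced by substituents)
  + SO3H → S:1 O:3 H:1
  + Cl → Cl:1
  + C6H5 → C:6 H:5
  + CF3 → C:1 F:3
Element totals:
  C: 12
  H: 12
  Cl: 1
  F: 3
  O: 3
  S: 1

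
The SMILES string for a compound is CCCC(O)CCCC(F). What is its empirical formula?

C8H17FO

Atom tally by fragment:
  CH3 → C:1 H:3
  CH2 → C:1 H:2
  CH2 → C:1 H:2
  CH(OH) → C:1 H:2 O:1
  CH2 → C:1 H:2
  CH2 → C:1 H:2
  CH2 → C:1 H:2
  CH2F → C:1 H:2 F:1
Element totals:
  C: 8
  H: 17
  F: 1
  O: 1
Molecular formula: C8H17FO.
gcd of subscripts (8, 1, 17, 1) = 1, so the empirical formula equals the molecular formula.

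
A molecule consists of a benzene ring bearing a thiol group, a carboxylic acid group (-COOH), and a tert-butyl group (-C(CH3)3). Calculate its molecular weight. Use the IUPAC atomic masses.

Atom tally by fragment:
  benzene ring core → C:6 H:6
  (− 3 ring H displaced by substituents)
  + SH → S:1 H:1
  + COOH → C:1 H:1 O:2
  + C(CH3)3 → C:4 H:9
Element totals:
  C: 11
  H: 14
  O: 2
  S: 1
Molecular formula: C11H14O2S.
  M = 11(12.011) + 14(1.008) + 2(15.999) + 32.06
    = 132.121 + 14.112 + 31.998 + 32.060 = 210.291

210.29 g/mol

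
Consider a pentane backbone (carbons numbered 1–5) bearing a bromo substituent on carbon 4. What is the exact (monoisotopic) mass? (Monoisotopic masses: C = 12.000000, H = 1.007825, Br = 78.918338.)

150.0044

Atom tally by fragment:
  CH3 → C:1 H:3
  CH2 → C:1 H:2
  CH2 → C:1 H:2
  CH(Br) → C:1 H:1 Br:1
  CH3 → C:1 H:3
Element totals:
  C: 5
  H: 11
  Br: 1
Molecular formula: C5H11Br.
  M = 5(12.0) + 11(1.007825) + 78.918338
    = 60.000000 + 11.086075 + 78.918338 = 150.004413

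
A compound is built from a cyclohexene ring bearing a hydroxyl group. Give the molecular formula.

Atom tally by fragment:
  cyclohexene ring core → C:6 H:10
  (− 1 ring H displaced by substituents)
  + OH → O:1 H:1
Element totals:
  C: 6
  H: 10
  O: 1

C6H10O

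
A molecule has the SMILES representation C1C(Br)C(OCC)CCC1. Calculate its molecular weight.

207.11 g/mol

Atom tally by fragment:
  cyclohexane ring core → C:6 H:12
  (− 2 ring H displaced by substituents)
  + Br → Br:1
  + OC2H5 → C:2 H:5 O:1
Element totals:
  C: 8
  H: 15
  Br: 1
  O: 1
Molecular formula: C8H15BrO.
  M = 8(12.011) + 15(1.008) + 79.904 + 15.999
    = 96.088 + 15.120 + 79.904 + 15.999 = 207.111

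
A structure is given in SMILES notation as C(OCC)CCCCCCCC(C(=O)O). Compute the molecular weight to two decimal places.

216.32 g/mol

Atom tally by fragment:
  C2H5OCH2 → C:3 H:7 O:1
  CH2 → C:1 H:2
  CH2 → C:1 H:2
  CH2 → C:1 H:2
  CH2 → C:1 H:2
  CH2 → C:1 H:2
  CH2 → C:1 H:2
  CH2 → C:1 H:2
  CH2COOH → C:2 H:3 O:2
Element totals:
  C: 12
  H: 24
  O: 3
Molecular formula: C12H24O3.
  M = 12(12.011) + 24(1.008) + 3(15.999)
    = 144.132 + 24.192 + 47.997 = 216.321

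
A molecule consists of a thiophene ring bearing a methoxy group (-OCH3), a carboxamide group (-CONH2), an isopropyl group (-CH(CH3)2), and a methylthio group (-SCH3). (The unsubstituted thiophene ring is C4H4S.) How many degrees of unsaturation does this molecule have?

Atom tally by fragment:
  thiophene ring core → C:4 H:4 S:1
  (− 4 ring H displaced by substituents)
  + OCH3 → C:1 H:3 O:1
  + CONH2 → C:1 H:2 O:1 N:1
  + CH(CH3)2 → C:3 H:7
  + SCH3 → C:1 H:3 S:1
Element totals:
  C: 10
  H: 15
  N: 1
  O: 2
  S: 2
Molecular formula: C10H15NO2S2.
DoU = (2C + 2 + N − H − X) / 2 = (2·10 + 2 + 1 − 15 − 0) / 2 = 4.

4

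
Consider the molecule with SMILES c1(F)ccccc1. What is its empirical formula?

C6H5F

Atom tally by fragment:
  benzene ring core → C:6 H:6
  (− 1 ring H displaced by substituents)
  + F → F:1
Element totals:
  C: 6
  H: 5
  F: 1
Molecular formula: C6H5F.
gcd of subscripts (6, 1, 5) = 1, so the empirical formula equals the molecular formula.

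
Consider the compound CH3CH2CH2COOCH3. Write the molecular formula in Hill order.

Element totals:
  C: 5
  H: 10
  O: 2

C5H10O2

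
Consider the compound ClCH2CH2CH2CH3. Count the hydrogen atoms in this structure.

9

Atom tally by fragment:
  ClCH2 → C:1 H:2 Cl:1
  CH2 → C:1 H:2
  CH2 → C:1 H:2
  CH3 → C:1 H:3
Element totals:
  C: 4
  H: 9
  Cl: 1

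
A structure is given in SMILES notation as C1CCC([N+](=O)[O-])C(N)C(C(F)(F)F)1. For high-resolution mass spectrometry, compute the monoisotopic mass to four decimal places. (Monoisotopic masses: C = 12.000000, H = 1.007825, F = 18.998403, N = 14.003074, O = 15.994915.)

Atom tally by fragment:
  cyclohexane ring core → C:6 H:12
  (− 3 ring H displaced by substituents)
  + NO2 → N:1 O:2
  + NH2 → N:1 H:2
  + CF3 → C:1 F:3
Element totals:
  C: 7
  H: 11
  F: 3
  N: 2
  O: 2
Molecular formula: C7H11F3N2O2.
  M = 7(12.0) + 11(1.007825) + 3(18.998403) + 2(14.003074) + 2(15.994915)
    = 84.000000 + 11.086075 + 56.995209 + 28.006148 + 31.989830 = 212.077262

212.0773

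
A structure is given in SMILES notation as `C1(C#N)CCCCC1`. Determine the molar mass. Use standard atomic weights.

109.17 g/mol

Atom tally by fragment:
  cyclohexane ring core → C:6 H:12
  (− 1 ring H displaced by substituents)
  + CN → C:1 N:1
Element totals:
  C: 7
  H: 11
  N: 1
Molecular formula: C7H11N.
  M = 7(12.011) + 11(1.008) + 14.007
    = 84.077 + 11.088 + 14.007 = 109.172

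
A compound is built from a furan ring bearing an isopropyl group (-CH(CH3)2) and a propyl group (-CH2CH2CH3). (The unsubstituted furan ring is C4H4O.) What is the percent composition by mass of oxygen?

Atom tally by fragment:
  furan ring core → C:4 H:4 O:1
  (− 2 ring H displaced by substituents)
  + CH(CH3)2 → C:3 H:7
  + CH2CH2CH3 → C:3 H:7
Element totals:
  C: 10
  H: 16
  O: 1
Molecular formula: C10H16O.
Molar mass = 152.237 g/mol.
Mass from O: 1 × 15.999 = 15.999 g/mol.
%O = 15.999 / 152.237 × 100 = 10.51%.

10.51%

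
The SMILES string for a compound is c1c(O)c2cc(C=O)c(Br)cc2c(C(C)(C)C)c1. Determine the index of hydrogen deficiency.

Atom tally by fragment:
  naphthalene ring system core → C:10 H:8
  (− 4 ring H displaced by substituents)
  + OH → O:1 H:1
  + CHO → C:1 H:1 O:1
  + Br → Br:1
  + C(CH3)3 → C:4 H:9
Element totals:
  C: 15
  H: 15
  Br: 1
  O: 2
Molecular formula: C15H15BrO2.
DoU = (2C + 2 + N − H − X) / 2 = (2·15 + 2 + 0 − 15 − 1) / 2 = 8.

8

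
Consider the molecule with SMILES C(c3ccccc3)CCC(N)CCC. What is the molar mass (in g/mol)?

191.32 g/mol

Atom tally by fragment:
  C6H5CH2 → C:7 H:7
  CH2 → C:1 H:2
  CH2 → C:1 H:2
  CH(NH2) → C:1 H:3 N:1
  CH2 → C:1 H:2
  CH2 → C:1 H:2
  CH3 → C:1 H:3
Element totals:
  C: 13
  H: 21
  N: 1
Molecular formula: C13H21N.
  M = 13(12.011) + 21(1.008) + 14.007
    = 156.143 + 21.168 + 14.007 = 191.318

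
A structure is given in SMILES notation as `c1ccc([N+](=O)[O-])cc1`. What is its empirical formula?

Atom tally by fragment:
  benzene ring core → C:6 H:6
  (− 1 ring H displaced by substituents)
  + NO2 → N:1 O:2
Element totals:
  C: 6
  H: 5
  N: 1
  O: 2
Molecular formula: C6H5NO2.
gcd of subscripts (6, 5, 1, 2) = 1, so the empirical formula equals the molecular formula.

C6H5NO2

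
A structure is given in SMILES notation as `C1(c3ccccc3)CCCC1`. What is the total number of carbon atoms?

11

Atom tally by fragment:
  cyclopentane ring core → C:5 H:10
  (− 1 ring H displaced by substituents)
  + C6H5 → C:6 H:5
Element totals:
  C: 11
  H: 14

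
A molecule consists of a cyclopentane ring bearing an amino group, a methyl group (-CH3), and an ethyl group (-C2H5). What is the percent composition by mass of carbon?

Atom tally by fragment:
  cyclopentane ring core → C:5 H:10
  (− 3 ring H displaced by substituents)
  + NH2 → N:1 H:2
  + CH3 → C:1 H:3
  + C2H5 → C:2 H:5
Element totals:
  C: 8
  H: 17
  N: 1
Molecular formula: C8H17N.
Molar mass = 127.231 g/mol.
Mass from C: 8 × 12.011 = 96.088 g/mol.
%C = 96.088 / 127.231 × 100 = 75.52%.

75.52%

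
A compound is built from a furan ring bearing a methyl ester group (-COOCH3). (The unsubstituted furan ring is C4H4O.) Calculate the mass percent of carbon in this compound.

Atom tally by fragment:
  furan ring core → C:4 H:4 O:1
  (− 1 ring H displaced by substituents)
  + COOCH3 → C:2 H:3 O:2
Element totals:
  C: 6
  H: 6
  O: 3
Molecular formula: C6H6O3.
Molar mass = 126.111 g/mol.
Mass from C: 6 × 12.011 = 72.066 g/mol.
%C = 72.066 / 126.111 × 100 = 57.14%.

57.14%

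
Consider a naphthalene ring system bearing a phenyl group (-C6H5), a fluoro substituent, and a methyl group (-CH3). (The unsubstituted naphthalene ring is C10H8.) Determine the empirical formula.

Atom tally by fragment:
  naphthalene ring system core → C:10 H:8
  (− 3 ring H displaced by substituents)
  + C6H5 → C:6 H:5
  + F → F:1
  + CH3 → C:1 H:3
Element totals:
  C: 17
  H: 13
  F: 1
Molecular formula: C17H13F.
gcd of subscripts (17, 1, 13) = 1, so the empirical formula equals the molecular formula.

C17H13F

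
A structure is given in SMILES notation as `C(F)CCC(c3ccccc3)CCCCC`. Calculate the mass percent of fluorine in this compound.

Atom tally by fragment:
  FCH2 → C:1 H:2 F:1
  CH2 → C:1 H:2
  CH2 → C:1 H:2
  CH(C6H5) → C:7 H:6
  CH2 → C:1 H:2
  CH2 → C:1 H:2
  CH2 → C:1 H:2
  CH2 → C:1 H:2
  CH3 → C:1 H:3
Element totals:
  C: 15
  H: 23
  F: 1
Molecular formula: C15H23F.
Molar mass = 222.347 g/mol.
Mass from F: 1 × 18.998 = 18.998 g/mol.
%F = 18.998 / 222.347 × 100 = 8.54%.

8.54%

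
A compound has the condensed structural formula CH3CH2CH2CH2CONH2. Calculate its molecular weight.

Atom tally by fragment:
  CH3 → C:1 H:3
  CH2 → C:1 H:2
  CH2 → C:1 H:2
  CH2CONH2 → C:2 H:4 O:1 N:1
Element totals:
  C: 5
  H: 11
  N: 1
  O: 1
Molecular formula: C5H11NO.
  M = 5(12.011) + 11(1.008) + 14.007 + 15.999
    = 60.055 + 11.088 + 14.007 + 15.999 = 101.149

101.15 g/mol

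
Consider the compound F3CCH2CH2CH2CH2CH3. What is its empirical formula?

C6H11F3

Atom tally by fragment:
  F3CCH2 → C:2 H:2 F:3
  CH2 → C:1 H:2
  CH2 → C:1 H:2
  CH2 → C:1 H:2
  CH3 → C:1 H:3
Element totals:
  C: 6
  H: 11
  F: 3
Molecular formula: C6H11F3.
gcd of subscripts (6, 3, 11) = 1, so the empirical formula equals the molecular formula.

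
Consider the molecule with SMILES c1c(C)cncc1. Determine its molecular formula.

C6H7N

Atom tally by fragment:
  pyridine ring core → C:5 H:5 N:1
  (− 1 ring H displaced by substituents)
  + CH3 → C:1 H:3
Element totals:
  C: 6
  H: 7
  N: 1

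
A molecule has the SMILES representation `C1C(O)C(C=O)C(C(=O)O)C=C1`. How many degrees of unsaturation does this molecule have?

4

Atom tally by fragment:
  cyclohexene ring core → C:6 H:10
  (− 3 ring H displaced by substituents)
  + OH → O:1 H:1
  + CHO → C:1 H:1 O:1
  + COOH → C:1 H:1 O:2
Element totals:
  C: 8
  H: 10
  O: 4
Molecular formula: C8H10O4.
DoU = (2C + 2 + N − H − X) / 2 = (2·8 + 2 + 0 − 10 − 0) / 2 = 4.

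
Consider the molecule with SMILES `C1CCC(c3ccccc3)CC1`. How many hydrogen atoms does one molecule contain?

Atom tally by fragment:
  cyclohexane ring core → C:6 H:12
  (− 1 ring H displaced by substituents)
  + C6H5 → C:6 H:5
Element totals:
  C: 12
  H: 16

16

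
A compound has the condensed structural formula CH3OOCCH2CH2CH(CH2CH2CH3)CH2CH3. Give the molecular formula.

Atom tally by fragment:
  CH3OOCCH2 → C:3 H:5 O:2
  CH2 → C:1 H:2
  CH(CH2CH2CH3) → C:4 H:8
  CH2 → C:1 H:2
  CH3 → C:1 H:3
Element totals:
  C: 10
  H: 20
  O: 2

C10H20O2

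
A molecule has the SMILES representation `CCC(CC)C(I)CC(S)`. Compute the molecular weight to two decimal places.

Atom tally by fragment:
  CH3 → C:1 H:3
  CH2 → C:1 H:2
  CH(C2H5) → C:3 H:6
  CH(I) → C:1 H:1 I:1
  CH2 → C:1 H:2
  CH2SH → C:1 H:3 S:1
Element totals:
  C: 8
  H: 17
  I: 1
  S: 1
Molecular formula: C8H17IS.
  M = 8(12.011) + 17(1.008) + 126.904 + 32.06
    = 96.088 + 17.136 + 126.904 + 32.060 = 272.188

272.19 g/mol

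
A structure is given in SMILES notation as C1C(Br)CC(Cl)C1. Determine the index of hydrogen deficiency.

Atom tally by fragment:
  cyclopentane ring core → C:5 H:10
  (− 2 ring H displaced by substituents)
  + Br → Br:1
  + Cl → Cl:1
Element totals:
  C: 5
  H: 8
  Br: 1
  Cl: 1
Molecular formula: C5H8BrCl.
DoU = (2C + 2 + N − H − X) / 2 = (2·5 + 2 + 0 − 8 − 2) / 2 = 1.

1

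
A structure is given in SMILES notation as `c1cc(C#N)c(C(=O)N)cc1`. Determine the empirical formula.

Atom tally by fragment:
  benzene ring core → C:6 H:6
  (− 2 ring H displaced by substituents)
  + CN → C:1 N:1
  + CONH2 → C:1 H:2 O:1 N:1
Element totals:
  C: 8
  H: 6
  N: 2
  O: 1
Molecular formula: C8H6N2O.
gcd of subscripts (8, 6, 2, 1) = 1, so the empirical formula equals the molecular formula.

C8H6N2O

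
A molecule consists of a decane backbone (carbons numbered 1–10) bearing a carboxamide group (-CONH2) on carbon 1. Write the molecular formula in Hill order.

C11H23NO

Atom tally by fragment:
  H2NOCCH2 → C:2 H:4 O:1 N:1
  CH2 → C:1 H:2
  CH2 → C:1 H:2
  CH2 → C:1 H:2
  CH2 → C:1 H:2
  CH2 → C:1 H:2
  CH2 → C:1 H:2
  CH2 → C:1 H:2
  CH2 → C:1 H:2
  CH3 → C:1 H:3
Element totals:
  C: 11
  H: 23
  N: 1
  O: 1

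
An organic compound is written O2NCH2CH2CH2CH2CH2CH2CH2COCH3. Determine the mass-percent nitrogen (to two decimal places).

7.48%

Atom tally by fragment:
  O2NCH2 → C:1 H:2 N:1 O:2
  CH2 → C:1 H:2
  CH2 → C:1 H:2
  CH2 → C:1 H:2
  CH2 → C:1 H:2
  CH2 → C:1 H:2
  CH2COCH3 → C:3 H:5 O:1
Element totals:
  C: 9
  H: 17
  N: 1
  O: 3
Molecular formula: C9H17NO3.
Molar mass = 187.239 g/mol.
Mass from N: 1 × 14.007 = 14.007 g/mol.
%N = 14.007 / 187.239 × 100 = 7.48%.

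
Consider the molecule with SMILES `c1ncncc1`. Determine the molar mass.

Atom tally by fragment:
  pyrimidine ring core → C:4 H:4 N:2
Element totals:
  C: 4
  H: 4
  N: 2
Molecular formula: C4H4N2.
  M = 4(12.011) + 4(1.008) + 2(14.007)
    = 48.044 + 4.032 + 28.014 = 80.090

80.09 g/mol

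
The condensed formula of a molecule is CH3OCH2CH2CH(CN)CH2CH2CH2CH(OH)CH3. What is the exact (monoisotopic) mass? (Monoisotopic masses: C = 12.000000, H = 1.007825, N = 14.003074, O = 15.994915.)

185.1416

Atom tally by fragment:
  CH3OCH2 → C:2 H:5 O:1
  CH2 → C:1 H:2
  CH(CN) → C:2 H:1 N:1
  CH2 → C:1 H:2
  CH2 → C:1 H:2
  CH2 → C:1 H:2
  CH(OH) → C:1 H:2 O:1
  CH3 → C:1 H:3
Element totals:
  C: 10
  H: 19
  N: 1
  O: 2
Molecular formula: C10H19NO2.
  M = 10(12.0) + 19(1.007825) + 14.003074 + 2(15.994915)
    = 120.000000 + 19.148675 + 14.003074 + 31.989830 = 185.141579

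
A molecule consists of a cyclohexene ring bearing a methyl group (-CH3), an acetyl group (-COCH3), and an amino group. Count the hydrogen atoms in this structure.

Atom tally by fragment:
  cyclohexene ring core → C:6 H:10
  (− 3 ring H displaced by substituents)
  + CH3 → C:1 H:3
  + COCH3 → C:2 H:3 O:1
  + NH2 → N:1 H:2
Element totals:
  C: 9
  H: 15
  N: 1
  O: 1

15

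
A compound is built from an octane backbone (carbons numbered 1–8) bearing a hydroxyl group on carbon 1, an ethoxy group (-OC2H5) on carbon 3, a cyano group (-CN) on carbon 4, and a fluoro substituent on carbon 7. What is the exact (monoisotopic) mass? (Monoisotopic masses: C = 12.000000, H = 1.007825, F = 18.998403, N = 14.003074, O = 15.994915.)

Atom tally by fragment:
  HOCH2 → C:1 H:3 O:1
  CH2 → C:1 H:2
  CH(OC2H5) → C:3 H:6 O:1
  CH(CN) → C:2 H:1 N:1
  CH2 → C:1 H:2
  CH2 → C:1 H:2
  CH(F) → C:1 H:1 F:1
  CH3 → C:1 H:3
Element totals:
  C: 11
  H: 20
  F: 1
  N: 1
  O: 2
Molecular formula: C11H20FNO2.
  M = 11(12.0) + 20(1.007825) + 18.998403 + 14.003074 + 2(15.994915)
    = 132.000000 + 20.156500 + 18.998403 + 14.003074 + 31.989830 = 217.147807

217.1478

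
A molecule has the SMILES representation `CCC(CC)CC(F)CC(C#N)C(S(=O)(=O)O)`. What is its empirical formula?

Atom tally by fragment:
  CH3 → C:1 H:3
  CH2 → C:1 H:2
  CH(C2H5) → C:3 H:6
  CH2 → C:1 H:2
  CH(F) → C:1 H:1 F:1
  CH2 → C:1 H:2
  CH(CN) → C:2 H:1 N:1
  CH2SO3H → C:1 H:3 S:1 O:3
Element totals:
  C: 11
  H: 20
  F: 1
  N: 1
  O: 3
  S: 1
Molecular formula: C11H20FNO3S.
gcd of subscripts (11, 1, 20, 1, 3, 1) = 1, so the empirical formula equals the molecular formula.

C11H20FNO3S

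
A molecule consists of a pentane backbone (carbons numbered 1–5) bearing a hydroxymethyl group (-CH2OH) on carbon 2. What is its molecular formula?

C6H14O

Atom tally by fragment:
  CH3 → C:1 H:3
  CH(CH2OH) → C:2 H:4 O:1
  CH2 → C:1 H:2
  CH2 → C:1 H:2
  CH3 → C:1 H:3
Element totals:
  C: 6
  H: 14
  O: 1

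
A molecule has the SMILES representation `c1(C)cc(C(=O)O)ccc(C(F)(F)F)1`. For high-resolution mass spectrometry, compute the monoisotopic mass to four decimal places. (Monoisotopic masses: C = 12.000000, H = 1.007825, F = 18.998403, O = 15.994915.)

Atom tally by fragment:
  benzene ring core → C:6 H:6
  (− 3 ring H displaced by substituents)
  + CH3 → C:1 H:3
  + COOH → C:1 H:1 O:2
  + CF3 → C:1 F:3
Element totals:
  C: 9
  H: 7
  F: 3
  O: 2
Molecular formula: C9H7F3O2.
  M = 9(12.0) + 7(1.007825) + 3(18.998403) + 2(15.994915)
    = 108.000000 + 7.054775 + 56.995209 + 31.989830 = 204.039814

204.0398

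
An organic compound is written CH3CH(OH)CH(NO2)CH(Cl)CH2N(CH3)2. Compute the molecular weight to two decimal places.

210.66 g/mol

Atom tally by fragment:
  CH3 → C:1 H:3
  CH(OH) → C:1 H:2 O:1
  CH(NO2) → C:1 H:1 N:1 O:2
  CH(Cl) → C:1 H:1 Cl:1
  CH2N(CH3)2 → C:3 H:8 N:1
Element totals:
  C: 7
  H: 15
  Cl: 1
  N: 2
  O: 3
Molecular formula: C7H15ClN2O3.
  M = 7(12.011) + 15(1.008) + 35.45 + 2(14.007) + 3(15.999)
    = 84.077 + 15.120 + 35.450 + 28.014 + 47.997 = 210.658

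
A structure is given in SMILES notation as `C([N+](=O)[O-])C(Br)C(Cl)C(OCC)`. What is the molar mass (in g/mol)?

Atom tally by fragment:
  O2NCH2 → C:1 H:2 N:1 O:2
  CH(Br) → C:1 H:1 Br:1
  CH(Cl) → C:1 H:1 Cl:1
  CH2OC2H5 → C:3 H:7 O:1
Element totals:
  C: 6
  H: 11
  Br: 1
  Cl: 1
  N: 1
  O: 3
Molecular formula: C6H11BrClNO3.
  M = 6(12.011) + 11(1.008) + 79.904 + 35.45 + 14.007 + 3(15.999)
    = 72.066 + 11.088 + 79.904 + 35.450 + 14.007 + 47.997 = 260.512

260.51 g/mol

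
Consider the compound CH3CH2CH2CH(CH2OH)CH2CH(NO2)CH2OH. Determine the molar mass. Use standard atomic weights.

191.23 g/mol

Element totals:
  C: 8
  H: 17
  N: 1
  O: 4
Molecular formula: C8H17NO4.
  M = 8(12.011) + 17(1.008) + 14.007 + 4(15.999)
    = 96.088 + 17.136 + 14.007 + 63.996 = 191.227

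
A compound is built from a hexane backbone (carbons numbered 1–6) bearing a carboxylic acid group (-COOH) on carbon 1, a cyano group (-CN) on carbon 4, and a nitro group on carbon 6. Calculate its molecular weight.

Atom tally by fragment:
  HOOCCH2 → C:2 H:3 O:2
  CH2 → C:1 H:2
  CH2 → C:1 H:2
  CH(CN) → C:2 H:1 N:1
  CH2 → C:1 H:2
  CH2NO2 → C:1 H:2 N:1 O:2
Element totals:
  C: 8
  H: 12
  N: 2
  O: 4
Molecular formula: C8H12N2O4.
  M = 8(12.011) + 12(1.008) + 2(14.007) + 4(15.999)
    = 96.088 + 12.096 + 28.014 + 63.996 = 200.194

200.19 g/mol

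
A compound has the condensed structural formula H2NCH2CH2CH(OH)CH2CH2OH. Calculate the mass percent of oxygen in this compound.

26.85%

Atom tally by fragment:
  H2NCH2 → C:1 H:4 N:1
  CH2 → C:1 H:2
  CH(OH) → C:1 H:2 O:1
  CH2CH2OH → C:2 H:5 O:1
Element totals:
  C: 5
  H: 13
  N: 1
  O: 2
Molecular formula: C5H13NO2.
Molar mass = 119.164 g/mol.
Mass from O: 2 × 15.999 = 31.998 g/mol.
%O = 31.998 / 119.164 × 100 = 26.85%.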